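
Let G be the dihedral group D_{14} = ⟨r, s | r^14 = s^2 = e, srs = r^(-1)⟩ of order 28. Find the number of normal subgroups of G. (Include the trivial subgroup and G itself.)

7

G has 28 subgroups. Checking conjugation-invariance by order — order 1: 1/1 normal; order 2: 1/15 normal; order 4: 0/7 normal; order 7: 1/1 normal; order 14: 3/3 normal; order 28: 1/1 normal.
Total normal subgroups: 7.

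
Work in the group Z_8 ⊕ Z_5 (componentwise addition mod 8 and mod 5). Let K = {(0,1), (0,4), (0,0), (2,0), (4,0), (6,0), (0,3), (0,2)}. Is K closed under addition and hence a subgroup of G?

No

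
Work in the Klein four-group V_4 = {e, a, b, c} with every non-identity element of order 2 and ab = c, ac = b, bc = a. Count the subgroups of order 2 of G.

3

|G| = 4 and 2 | 4, so subgroups of order 2 are possible by Lagrange.
The subgroups of order 2 are: {e, a}; {e, b}; {e, c}.
So G has 3 subgroups of order 2.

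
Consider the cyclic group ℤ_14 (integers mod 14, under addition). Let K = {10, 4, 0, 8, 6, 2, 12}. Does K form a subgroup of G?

Yes

|K| = 7 divides |G| = 14, consistent with Lagrange.
K contains the identity, every element's inverse is in K, and K is closed under +: it is a subgroup.
In fact K = ⟨2⟩.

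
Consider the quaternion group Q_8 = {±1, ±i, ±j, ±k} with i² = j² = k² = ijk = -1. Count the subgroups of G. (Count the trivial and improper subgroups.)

|G| = 8, so by Lagrange every subgroup order divides 8. Divisors: 1, 2, 4, 8.
Subgroups by order — order 1: 1; order 2: 1; order 4: 3; order 8: 1.
Total: 1 + 1 + 3 + 1 = 6.

6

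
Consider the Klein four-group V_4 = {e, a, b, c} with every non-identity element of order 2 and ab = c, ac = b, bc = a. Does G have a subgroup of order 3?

No

3 does not divide |G| = 4, so by Lagrange no subgroup of order 3 exists.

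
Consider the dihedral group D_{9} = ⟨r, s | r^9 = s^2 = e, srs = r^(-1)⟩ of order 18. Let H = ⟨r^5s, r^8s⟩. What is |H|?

6

|⟨r^5s⟩| = 2 and |⟨r^8s⟩| = 2, so |H| is a multiple of lcm(2, 2) = 2 and divides |G| = 18.
Closing under the operation: H = {e, r^3, r^6, r^2s, r^5s, r^8s}, so |H| = 6.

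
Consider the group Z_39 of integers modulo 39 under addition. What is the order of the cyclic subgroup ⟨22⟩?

In Z_39, the order of an element a is n/gcd(a, n).
gcd(22, 39) = 1, so |⟨22⟩| = 39/1 = 39.

39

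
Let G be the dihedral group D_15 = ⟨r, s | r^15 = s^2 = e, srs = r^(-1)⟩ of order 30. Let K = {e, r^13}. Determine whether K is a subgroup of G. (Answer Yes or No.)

r^13 ∈ K but its inverse r^2 ∉ K, so K is not a subgroup.

No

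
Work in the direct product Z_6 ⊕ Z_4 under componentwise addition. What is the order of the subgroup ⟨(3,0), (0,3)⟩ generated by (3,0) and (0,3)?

8

|⟨(3,0)⟩| = 2 and |⟨(0,3)⟩| = 4, so |H| is a multiple of lcm(2, 4) = 4 and divides |G| = 24.
Closing under the operation: H = {(0,0), (0,1), (0,2), (0,3), (3,0), (3,1), (3,2), (3,3)}, so |H| = 8.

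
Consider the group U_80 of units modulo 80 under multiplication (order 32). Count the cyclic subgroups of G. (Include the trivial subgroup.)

20

Group the elements of G by the cyclic subgroup they generate; each cyclic subgroup of order d accounts for φ(d) elements.
Cyclic subgroups by order — order 1: 1; order 2: 7; order 4: 12.
Total: 20.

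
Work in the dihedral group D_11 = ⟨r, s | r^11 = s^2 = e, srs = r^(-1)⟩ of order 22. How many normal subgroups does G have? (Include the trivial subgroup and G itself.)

G has 14 subgroups. Checking conjugation-invariance by order — order 1: 1/1 normal; order 2: 0/11 normal; order 11: 1/1 normal; order 22: 1/1 normal.
Total normal subgroups: 3.

3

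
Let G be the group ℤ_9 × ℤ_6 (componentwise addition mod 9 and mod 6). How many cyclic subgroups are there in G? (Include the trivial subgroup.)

Group the elements of G by the cyclic subgroup they generate; each cyclic subgroup of order d accounts for φ(d) elements.
Cyclic subgroups by order — order 1: 1; order 2: 1; order 3: 4; order 6: 4; order 9: 3; order 18: 3.
Total: 16.

16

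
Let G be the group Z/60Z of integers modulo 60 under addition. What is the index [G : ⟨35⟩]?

5

|⟨35⟩| = 12 and |G| = 60.
By Lagrange, [G : H] = |G|/|H| = 60/12 = 5.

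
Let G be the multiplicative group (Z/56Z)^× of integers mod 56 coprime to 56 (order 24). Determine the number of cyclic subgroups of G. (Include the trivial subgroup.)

A cyclic subgroup of order d is generated by each of its φ(d) elements of order d, so the cyclic subgroups of order d number (#elements of order d)/φ(d).
Cyclic subgroups by order — order 1: 1; order 2: 7; order 3: 1; order 6: 7.
Total: 16.

16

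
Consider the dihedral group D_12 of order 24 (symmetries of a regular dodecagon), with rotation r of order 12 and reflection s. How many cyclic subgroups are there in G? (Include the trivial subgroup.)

18

A cyclic subgroup of order d is generated by each of its φ(d) elements of order d, so the cyclic subgroups of order d number (#elements of order d)/φ(d).
Cyclic subgroups by order — order 1: 1; order 2: 13; order 3: 1; order 4: 1; order 6: 1; order 12: 1.
Total: 18.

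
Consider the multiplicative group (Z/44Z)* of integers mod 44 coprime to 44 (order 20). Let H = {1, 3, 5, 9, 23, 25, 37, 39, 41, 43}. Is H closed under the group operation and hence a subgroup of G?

No

3 ∈ H but its inverse 15 ∉ H, so H is not a subgroup.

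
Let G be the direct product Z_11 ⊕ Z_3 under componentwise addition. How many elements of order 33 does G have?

20

An element (a,b) has order lcm(ord(a), ord(b)); count pairs with lcm equal to 33.
Enumerating gives 20 such elements.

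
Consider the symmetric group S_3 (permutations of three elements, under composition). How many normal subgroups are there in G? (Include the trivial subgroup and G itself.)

3

G has 6 subgroups. Checking conjugation-invariance by order — order 1: 1/1 normal; order 2: 0/3 normal; order 3: 1/1 normal; order 6: 1/1 normal.
Total normal subgroups: 3.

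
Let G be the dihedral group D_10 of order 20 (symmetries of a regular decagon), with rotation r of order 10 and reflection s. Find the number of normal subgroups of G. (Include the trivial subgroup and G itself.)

7

G has 22 subgroups. Checking conjugation-invariance by order — order 1: 1/1 normal; order 2: 1/11 normal; order 4: 0/5 normal; order 5: 1/1 normal; order 10: 3/3 normal; order 20: 1/1 normal.
Total normal subgroups: 7.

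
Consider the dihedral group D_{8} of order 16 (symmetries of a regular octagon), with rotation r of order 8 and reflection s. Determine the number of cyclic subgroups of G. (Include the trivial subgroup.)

12

Each element a generates a cyclic subgroup ⟨a⟩; distinct elements may generate the same one (a cyclic group of order d has φ(d) generators).
Cyclic subgroups by order — order 1: 1; order 2: 9; order 4: 1; order 8: 1.
Total: 12.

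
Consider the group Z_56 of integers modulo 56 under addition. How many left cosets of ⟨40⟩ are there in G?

8

|⟨40⟩| = 7 and |G| = 56.
By Lagrange, [G : H] = |G|/|H| = 56/7 = 8.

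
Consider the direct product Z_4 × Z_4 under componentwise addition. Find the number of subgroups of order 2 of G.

|G| = 16 and 2 | 16, so subgroups of order 2 are possible by Lagrange.
The subgroups of order 2 are: {(0,0), (0,2)}; {(0,0), (2,0)}; {(0,0), (2,2)}.
So G has 3 subgroups of order 2.

3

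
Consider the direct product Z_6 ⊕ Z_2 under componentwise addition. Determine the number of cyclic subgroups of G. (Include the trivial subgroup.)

8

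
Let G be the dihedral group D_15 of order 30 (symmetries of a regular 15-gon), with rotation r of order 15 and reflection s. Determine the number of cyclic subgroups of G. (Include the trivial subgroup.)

19

Each element a generates a cyclic subgroup ⟨a⟩; distinct elements may generate the same one (a cyclic group of order d has φ(d) generators).
Cyclic subgroups by order — order 1: 1; order 2: 15; order 3: 1; order 5: 1; order 15: 1.
Total: 19.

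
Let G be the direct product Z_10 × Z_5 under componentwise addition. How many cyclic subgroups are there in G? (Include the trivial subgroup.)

A cyclic subgroup of order d is generated by each of its φ(d) elements of order d, so the cyclic subgroups of order d number (#elements of order d)/φ(d).
Cyclic subgroups by order — order 1: 1; order 2: 1; order 5: 6; order 10: 6.
Total: 14.

14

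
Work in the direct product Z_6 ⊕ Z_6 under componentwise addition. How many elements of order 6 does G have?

An element (a,b) has order lcm(ord(a), ord(b)); count pairs with lcm equal to 6.
Enumerating gives 24 such elements.

24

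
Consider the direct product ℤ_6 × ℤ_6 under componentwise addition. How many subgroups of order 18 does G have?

|G| = 36 and 18 | 36, so subgroups of order 18 are possible by Lagrange.
The subgroups of order 18 are: {(0,0), (0,1), (0,2), (0,3), (0,4), (0,5), (2,0), (2,1), (2,2), (2,3), (2,4), (2,5), (4,0), (4,1), (4,2), (4,3), (4,4), (4,5)}; {(0,0), (0,2), (0,4), (1,0), (1,2), (1,4), (2,0), (2,2), (2,4), (3,0), (3,2), (3,4), (4,0), (4,2), (4,4), (5,0), (5,2), (5,4)}; {(0,0), (0,2), (0,4), (1,1), (1,3), (1,5), (2,0), (2,2), (2,4), (3,1), (3,3), (3,5), (4,0), (4,2), (4,4), (5,1), (5,3), (5,5)}.
So G has 3 subgroups of order 18.

3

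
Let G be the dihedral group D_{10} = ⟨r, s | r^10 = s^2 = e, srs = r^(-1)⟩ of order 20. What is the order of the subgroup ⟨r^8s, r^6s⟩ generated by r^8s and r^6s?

|⟨r^8s⟩| = 2 and |⟨r^6s⟩| = 2, so |H| is a multiple of lcm(2, 2) = 2 and divides |G| = 20.
Closing under the operation: H = {e, r^2, r^4, r^6, r^8, s, r^2s, r^4s, r^6s, r^8s}, so |H| = 10.

10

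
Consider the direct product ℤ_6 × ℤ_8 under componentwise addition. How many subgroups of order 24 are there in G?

3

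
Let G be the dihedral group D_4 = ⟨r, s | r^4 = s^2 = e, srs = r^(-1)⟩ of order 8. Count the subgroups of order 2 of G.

5

|G| = 8 and 2 | 8, so subgroups of order 2 are possible by Lagrange.
The subgroups of order 2 are: {e, r^2}; {e, r^2s}; {e, r^3s}; {e, rs}; … (5 in all).
So G has 5 subgroups of order 2.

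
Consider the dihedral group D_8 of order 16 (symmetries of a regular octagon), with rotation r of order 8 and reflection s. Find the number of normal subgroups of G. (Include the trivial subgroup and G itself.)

G has 19 subgroups. Checking conjugation-invariance by order — order 1: 1/1 normal; order 2: 1/9 normal; order 4: 1/5 normal; order 8: 3/3 normal; order 16: 1/1 normal.
Total normal subgroups: 7.

7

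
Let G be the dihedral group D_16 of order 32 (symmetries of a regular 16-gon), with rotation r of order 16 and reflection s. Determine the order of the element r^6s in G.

2

Computing powers of r^6s: the smallest k with (r^6s)^k = e is k = 2.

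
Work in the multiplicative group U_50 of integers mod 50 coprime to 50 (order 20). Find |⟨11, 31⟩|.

|⟨11⟩| = 5 and |⟨31⟩| = 5, so |H| is a multiple of lcm(5, 5) = 5 and divides |G| = 20.
Closing under the operation: H = {1, 11, 21, 31, 41}, so |H| = 5.

5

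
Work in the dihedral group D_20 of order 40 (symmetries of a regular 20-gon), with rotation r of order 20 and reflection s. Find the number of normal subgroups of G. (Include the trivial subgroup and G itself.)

9

G has 48 subgroups. Checking conjugation-invariance by order — order 1: 1/1 normal; order 2: 1/21 normal; order 4: 1/11 normal; order 5: 1/1 normal; order 8: 0/5 normal; order 10: 1/5 normal; order 20: 3/3 normal; order 40: 1/1 normal.
Total normal subgroups: 9.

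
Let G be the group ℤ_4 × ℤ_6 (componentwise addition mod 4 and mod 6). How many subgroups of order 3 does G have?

|G| = 24 and 3 | 24, so subgroups of order 3 are possible by Lagrange.
The subgroups of order 3 are: {(0,0), (0,2), (0,4)}.
So G has 1 subgroup of order 3.

1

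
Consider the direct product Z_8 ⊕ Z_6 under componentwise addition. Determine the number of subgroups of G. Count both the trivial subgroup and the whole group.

22

|G| = 48, so by Lagrange every subgroup order divides 48. Divisors: 1, 2, 3, 4, 6, 8, 12, 16, 24, 48.
Subgroups by order — order 1: 1; order 2: 3; order 3: 1; order 4: 3; order 6: 3; order 8: 3; order 12: 3; order 16: 1; order 24: 3; order 48: 1.
Total: 1 + 3 + 1 + 3 + 3 + 3 + 3 + 1 + 3 + 1 = 22.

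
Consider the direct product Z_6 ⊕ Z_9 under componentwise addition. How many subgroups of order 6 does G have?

4

|G| = 54 and 6 | 54, so subgroups of order 6 are possible by Lagrange.
The subgroups of order 6 are: {(0,0), (0,3), (0,6), (3,0), (3,3), (3,6)}; {(0,0), (1,0), (2,0), (3,0), (4,0), (5,0)}; {(0,0), (1,3), (2,6), (3,0), (4,3), (5,6)}; {(0,0), (1,6), (2,3), (3,0), (4,6), (5,3)}.
So G has 4 subgroups of order 6.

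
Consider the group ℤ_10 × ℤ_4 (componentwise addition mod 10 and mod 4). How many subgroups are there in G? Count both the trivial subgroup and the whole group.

|G| = 40, so by Lagrange every subgroup order divides 40. Divisors: 1, 2, 4, 5, 8, 10, 20, 40.
Subgroups by order — order 1: 1; order 2: 3; order 4: 3; order 5: 1; order 8: 1; order 10: 3; order 20: 3; order 40: 1.
Total: 1 + 3 + 3 + 1 + 1 + 3 + 3 + 1 = 16.

16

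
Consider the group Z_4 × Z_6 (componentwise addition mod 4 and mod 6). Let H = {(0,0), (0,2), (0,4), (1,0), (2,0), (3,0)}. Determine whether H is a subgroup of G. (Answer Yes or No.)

Closure fails: (0,2) + (1,0) = (1,2) ∉ H. So H is not a subgroup.

No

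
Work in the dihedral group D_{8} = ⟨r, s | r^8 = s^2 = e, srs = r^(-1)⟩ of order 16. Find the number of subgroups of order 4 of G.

5

|G| = 16 and 4 | 16, so subgroups of order 4 are possible by Lagrange.
The subgroups of order 4 are: {e, r^2, r^4, r^6}; {e, r^4, r^2s, r^6s}; {e, r^4, r^3s, r^7s}; {e, r^4, s, r^4s}; … (5 in all).
So G has 5 subgroups of order 4.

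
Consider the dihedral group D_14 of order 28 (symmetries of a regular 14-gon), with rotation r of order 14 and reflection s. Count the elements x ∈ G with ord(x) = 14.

The elements of order 14 are: r, r^3, r^5, r^9, r^11, r^13.
That's 6.

6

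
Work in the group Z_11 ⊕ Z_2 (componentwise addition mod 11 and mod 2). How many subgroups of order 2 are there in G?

1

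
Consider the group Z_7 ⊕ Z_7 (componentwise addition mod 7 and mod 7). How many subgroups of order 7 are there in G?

8

|G| = 49 and 7 | 49, so subgroups of order 7 are possible by Lagrange.
The subgroups of order 7 are: {(0,0), (0,1), (0,2), (0,3), (0,4), (0,5), (0,6)}; {(0,0), (1,0), (2,0), (3,0), (4,0), (5,0), (6,0)}; {(0,0), (1,1), (2,2), (3,3), (4,4), (5,5), (6,6)}; {(0,0), (1,2), (2,4), (3,6), (4,1), (5,3), (6,5)}; … (8 in all).
So G has 8 subgroups of order 7.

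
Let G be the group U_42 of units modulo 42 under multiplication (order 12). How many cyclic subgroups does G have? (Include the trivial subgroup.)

8

Group the elements of G by the cyclic subgroup they generate; each cyclic subgroup of order d accounts for φ(d) elements.
Cyclic subgroups by order — order 1: 1; order 2: 3; order 3: 1; order 6: 3.
Total: 8.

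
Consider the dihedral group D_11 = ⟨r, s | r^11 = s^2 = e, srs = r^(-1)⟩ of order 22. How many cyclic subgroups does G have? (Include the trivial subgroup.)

A cyclic subgroup of order d is generated by each of its φ(d) elements of order d, so the cyclic subgroups of order d number (#elements of order d)/φ(d).
Cyclic subgroups by order — order 1: 1; order 2: 11; order 11: 1.
Total: 13.

13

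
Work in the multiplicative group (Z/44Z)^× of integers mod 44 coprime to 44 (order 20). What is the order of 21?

2

Compute successive powers of 21 mod 44: 21, 1; 21^2 ≡ 1 (mod 44).
So |⟨21⟩| = 2.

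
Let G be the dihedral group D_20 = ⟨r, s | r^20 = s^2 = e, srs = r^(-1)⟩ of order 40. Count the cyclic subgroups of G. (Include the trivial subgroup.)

26

Each element a generates a cyclic subgroup ⟨a⟩; distinct elements may generate the same one (a cyclic group of order d has φ(d) generators).
Cyclic subgroups by order — order 1: 1; order 2: 21; order 4: 1; order 5: 1; order 10: 1; order 20: 1.
Total: 26.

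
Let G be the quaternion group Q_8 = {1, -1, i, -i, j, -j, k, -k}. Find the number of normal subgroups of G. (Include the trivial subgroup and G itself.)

G has 6 subgroups. Checking conjugation-invariance by order — order 1: 1/1 normal; order 2: 1/1 normal; order 4: 3/3 normal; order 8: 1/1 normal.
Total normal subgroups: 6.

6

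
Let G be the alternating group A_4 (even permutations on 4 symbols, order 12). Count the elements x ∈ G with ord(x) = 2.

The elements of order 2 are: (1 2)(3 4), (1 3)(2 4), (1 4)(2 3).
That's 3.

3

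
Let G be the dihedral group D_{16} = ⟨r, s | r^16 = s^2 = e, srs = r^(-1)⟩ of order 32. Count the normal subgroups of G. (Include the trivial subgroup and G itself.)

8

G has 36 subgroups. Checking conjugation-invariance by order — order 1: 1/1 normal; order 2: 1/17 normal; order 4: 1/9 normal; order 8: 1/5 normal; order 16: 3/3 normal; order 32: 1/1 normal.
Total normal subgroups: 8.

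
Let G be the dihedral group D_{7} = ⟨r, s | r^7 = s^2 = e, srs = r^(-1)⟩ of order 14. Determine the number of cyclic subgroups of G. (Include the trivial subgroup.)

9

A cyclic subgroup of order d is generated by each of its φ(d) elements of order d, so the cyclic subgroups of order d number (#elements of order d)/φ(d).
Cyclic subgroups by order — order 1: 1; order 2: 7; order 7: 1.
Total: 9.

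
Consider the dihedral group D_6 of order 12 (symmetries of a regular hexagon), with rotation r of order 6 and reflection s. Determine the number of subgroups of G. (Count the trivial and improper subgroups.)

|G| = 12, so by Lagrange every subgroup order divides 12. Divisors: 1, 2, 3, 4, 6, 12.
Subgroups by order — order 1: 1; order 2: 7; order 3: 1; order 4: 3; order 6: 3; order 12: 1.
Total: 1 + 7 + 1 + 3 + 3 + 1 = 16.

16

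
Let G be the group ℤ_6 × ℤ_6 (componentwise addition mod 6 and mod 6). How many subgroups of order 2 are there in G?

|G| = 36 and 2 | 36, so subgroups of order 2 are possible by Lagrange.
The subgroups of order 2 are: {(0,0), (0,3)}; {(0,0), (3,0)}; {(0,0), (3,3)}.
So G has 3 subgroups of order 2.

3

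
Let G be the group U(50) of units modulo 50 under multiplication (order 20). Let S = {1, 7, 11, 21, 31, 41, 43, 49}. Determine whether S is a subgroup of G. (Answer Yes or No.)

|S| = 8 does not divide |G| = 20, so by Lagrange S is not a subgroup.

No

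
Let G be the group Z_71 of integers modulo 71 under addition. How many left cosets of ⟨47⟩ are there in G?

1

|⟨47⟩| = 71 and |G| = 71.
By Lagrange, [G : H] = |G|/|H| = 71/71 = 1.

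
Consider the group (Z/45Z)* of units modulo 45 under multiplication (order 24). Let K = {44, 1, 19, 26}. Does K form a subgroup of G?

Yes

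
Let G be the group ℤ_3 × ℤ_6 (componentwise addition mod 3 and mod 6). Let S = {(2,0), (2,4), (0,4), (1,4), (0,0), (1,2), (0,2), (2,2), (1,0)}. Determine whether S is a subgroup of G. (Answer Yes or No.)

|S| = 9 divides |G| = 18, consistent with Lagrange.
S contains the identity, every element's inverse is in S, and S is closed under +: it is a subgroup.

Yes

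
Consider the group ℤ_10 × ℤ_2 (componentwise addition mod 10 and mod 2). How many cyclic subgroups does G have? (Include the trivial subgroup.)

Group the elements of G by the cyclic subgroup they generate; each cyclic subgroup of order d accounts for φ(d) elements.
Cyclic subgroups by order — order 1: 1; order 2: 3; order 5: 1; order 10: 3.
Total: 8.

8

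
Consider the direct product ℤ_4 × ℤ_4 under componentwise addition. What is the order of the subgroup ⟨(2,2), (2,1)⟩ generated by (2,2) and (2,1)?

|⟨(2,2)⟩| = 2 and |⟨(2,1)⟩| = 4, so |H| is a multiple of lcm(2, 4) = 4 and divides |G| = 16.
Closing under the operation: H = {(0,0), (0,1), (0,2), (0,3), (2,0), (2,1), (2,2), (2,3)}, so |H| = 8.

8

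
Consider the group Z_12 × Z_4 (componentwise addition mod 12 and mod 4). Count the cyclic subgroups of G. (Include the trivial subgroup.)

A cyclic subgroup of order d is generated by each of its φ(d) elements of order d, so the cyclic subgroups of order d number (#elements of order d)/φ(d).
Cyclic subgroups by order — order 1: 1; order 2: 3; order 3: 1; order 4: 6; order 6: 3; order 12: 6.
Total: 20.

20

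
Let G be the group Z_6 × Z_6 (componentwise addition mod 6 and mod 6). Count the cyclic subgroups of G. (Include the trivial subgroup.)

Each element a generates a cyclic subgroup ⟨a⟩; distinct elements may generate the same one (a cyclic group of order d has φ(d) generators).
Cyclic subgroups by order — order 1: 1; order 2: 3; order 3: 4; order 6: 12.
Total: 20.

20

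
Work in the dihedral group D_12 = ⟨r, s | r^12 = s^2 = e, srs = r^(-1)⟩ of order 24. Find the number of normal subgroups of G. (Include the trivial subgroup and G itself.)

G has 34 subgroups. Checking conjugation-invariance by order — order 1: 1/1 normal; order 2: 1/13 normal; order 3: 1/1 normal; order 4: 1/7 normal; order 6: 1/5 normal; order 8: 0/3 normal; order 12: 3/3 normal; order 24: 1/1 normal.
Total normal subgroups: 9.

9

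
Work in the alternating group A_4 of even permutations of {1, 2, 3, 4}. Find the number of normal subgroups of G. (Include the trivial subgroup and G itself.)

3

G has 10 subgroups. Checking conjugation-invariance by order — order 1: 1/1 normal; order 2: 0/3 normal; order 3: 0/4 normal; order 4: 1/1 normal; order 12: 1/1 normal.
Total normal subgroups: 3.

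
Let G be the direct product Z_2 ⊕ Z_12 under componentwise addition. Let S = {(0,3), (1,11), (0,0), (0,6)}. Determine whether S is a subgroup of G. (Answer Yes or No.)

No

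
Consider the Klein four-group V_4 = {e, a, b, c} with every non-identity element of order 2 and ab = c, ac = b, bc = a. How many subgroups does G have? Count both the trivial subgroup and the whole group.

|G| = 4, so by Lagrange every subgroup order divides 4. Divisors: 1, 2, 4.
Subgroups by order — order 1: 1; order 2: 3; order 4: 1.
Total: 1 + 3 + 1 = 5.

5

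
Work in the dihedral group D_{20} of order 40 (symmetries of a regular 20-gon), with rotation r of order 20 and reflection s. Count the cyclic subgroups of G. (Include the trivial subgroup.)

Each element a generates a cyclic subgroup ⟨a⟩; distinct elements may generate the same one (a cyclic group of order d has φ(d) generators).
Cyclic subgroups by order — order 1: 1; order 2: 21; order 4: 1; order 5: 1; order 10: 1; order 20: 1.
Total: 26.

26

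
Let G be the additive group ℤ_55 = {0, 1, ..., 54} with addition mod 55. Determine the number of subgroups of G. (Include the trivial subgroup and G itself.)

4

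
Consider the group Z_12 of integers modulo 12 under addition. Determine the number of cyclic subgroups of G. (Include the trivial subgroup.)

A cyclic subgroup of order d is generated by each of its φ(d) elements of order d, so the cyclic subgroups of order d number (#elements of order d)/φ(d).
Cyclic subgroups by order — order 1: 1; order 2: 1; order 3: 1; order 4: 1; order 6: 1; order 12: 1.
Total: 6.

6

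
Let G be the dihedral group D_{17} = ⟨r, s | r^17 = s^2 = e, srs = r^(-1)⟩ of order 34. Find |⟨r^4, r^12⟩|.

|⟨r^4⟩| = 17 and |⟨r^12⟩| = 17, so |H| is a multiple of lcm(17, 17) = 17 and divides |G| = 34.
Closing under the operation: H = {e, r, r^2, r^3, r^4, r^5, r^6, r^7, r^8, r^9, r^10, r^11, r^12, r^13, r^14, r^15, r^16}, so |H| = 17.

17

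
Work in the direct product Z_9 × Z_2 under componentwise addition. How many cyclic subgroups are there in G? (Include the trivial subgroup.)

A cyclic subgroup of order d is generated by each of its φ(d) elements of order d, so the cyclic subgroups of order d number (#elements of order d)/φ(d).
Cyclic subgroups by order — order 1: 1; order 2: 1; order 3: 1; order 6: 1; order 9: 1; order 18: 1.
Total: 6.

6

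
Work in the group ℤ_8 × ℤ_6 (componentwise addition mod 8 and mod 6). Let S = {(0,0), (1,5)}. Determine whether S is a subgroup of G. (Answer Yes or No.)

No

(1,5) ∈ S but its inverse (7,1) ∉ S, so S is not a subgroup.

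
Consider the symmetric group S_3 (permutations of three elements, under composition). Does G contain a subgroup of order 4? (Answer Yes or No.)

No

4 does not divide |G| = 6, so by Lagrange no subgroup of order 4 exists.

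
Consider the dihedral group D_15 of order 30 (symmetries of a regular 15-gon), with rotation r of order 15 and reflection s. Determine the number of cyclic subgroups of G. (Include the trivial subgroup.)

19

Group the elements of G by the cyclic subgroup they generate; each cyclic subgroup of order d accounts for φ(d) elements.
Cyclic subgroups by order — order 1: 1; order 2: 15; order 3: 1; order 5: 1; order 15: 1.
Total: 19.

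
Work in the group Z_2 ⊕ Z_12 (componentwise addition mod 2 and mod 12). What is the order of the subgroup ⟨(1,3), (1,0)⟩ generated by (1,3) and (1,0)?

|⟨(1,3)⟩| = 4 and |⟨(1,0)⟩| = 2, so |H| is a multiple of lcm(4, 2) = 4 and divides |G| = 24.
Closing under the operation: H = {(0,0), (0,3), (0,6), (0,9), (1,0), (1,3), (1,6), (1,9)}, so |H| = 8.

8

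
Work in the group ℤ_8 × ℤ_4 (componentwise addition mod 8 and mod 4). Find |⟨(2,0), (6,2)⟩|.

8

|⟨(2,0)⟩| = 4 and |⟨(6,2)⟩| = 4, so |H| is a multiple of lcm(4, 4) = 4 and divides |G| = 32.
Closing under the operation: H = {(0,0), (0,2), (2,0), (2,2), (4,0), (4,2), (6,0), (6,2)}, so |H| = 8.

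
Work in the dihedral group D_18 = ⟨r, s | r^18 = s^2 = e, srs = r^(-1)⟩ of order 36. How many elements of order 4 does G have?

No element of G has order 4 (even though 4 | 36).

0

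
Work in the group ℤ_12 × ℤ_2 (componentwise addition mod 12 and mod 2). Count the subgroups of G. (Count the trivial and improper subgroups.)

|G| = 24, so by Lagrange every subgroup order divides 24. Divisors: 1, 2, 3, 4, 6, 8, 12, 24.
Subgroups by order — order 1: 1; order 2: 3; order 3: 1; order 4: 3; order 6: 3; order 8: 1; order 12: 3; order 24: 1.
Total: 1 + 3 + 1 + 3 + 3 + 1 + 3 + 1 = 16.

16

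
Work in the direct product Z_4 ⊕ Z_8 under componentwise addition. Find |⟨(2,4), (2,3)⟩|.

16

|⟨(2,4)⟩| = 2 and |⟨(2,3)⟩| = 8, so |H| is a multiple of lcm(2, 8) = 8 and divides |G| = 32.
Closing under the operation: H = {(0,0), (0,1), (0,2), (0,3), (0,4), (0,5), (0,6), (0,7), (2,0), (2,1), (2,2), (2,3), (2,4), (2,5), (2,6), (2,7)}, so |H| = 16.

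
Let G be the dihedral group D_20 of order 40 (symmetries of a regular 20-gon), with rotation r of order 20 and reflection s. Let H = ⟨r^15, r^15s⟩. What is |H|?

|⟨r^15⟩| = 4 and |⟨r^15s⟩| = 2, so |H| is a multiple of lcm(4, 2) = 4 and divides |G| = 40.
Closing under the operation: H = {e, r^5, r^10, r^15, s, r^5s, r^10s, r^15s}, so |H| = 8.

8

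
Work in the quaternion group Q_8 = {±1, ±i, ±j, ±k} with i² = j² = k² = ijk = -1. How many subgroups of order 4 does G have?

3

|G| = 8 and 4 | 8, so subgroups of order 4 are possible by Lagrange.
The subgroups of order 4 are: {1, -1, i, -i}; {1, -1, j, -j}; {1, -1, k, -k}.
So G has 3 subgroups of order 4.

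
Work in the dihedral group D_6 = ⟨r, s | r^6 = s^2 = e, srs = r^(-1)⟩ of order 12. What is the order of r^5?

Computing powers of r^5: the smallest k with (r^5)^k = e is k = 6.

6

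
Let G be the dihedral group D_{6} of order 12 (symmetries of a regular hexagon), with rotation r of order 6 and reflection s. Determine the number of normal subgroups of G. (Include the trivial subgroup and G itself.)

G has 16 subgroups. Checking conjugation-invariance by order — order 1: 1/1 normal; order 2: 1/7 normal; order 3: 1/1 normal; order 4: 0/3 normal; order 6: 3/3 normal; order 12: 1/1 normal.
Total normal subgroups: 7.

7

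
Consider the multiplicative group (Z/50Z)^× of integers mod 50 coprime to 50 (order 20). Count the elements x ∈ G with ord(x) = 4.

2

The elements of order 4 are: 7, 43.
That's 2.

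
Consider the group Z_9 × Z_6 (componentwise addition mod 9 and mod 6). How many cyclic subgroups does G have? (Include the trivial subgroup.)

16

Each element a generates a cyclic subgroup ⟨a⟩; distinct elements may generate the same one (a cyclic group of order d has φ(d) generators).
Cyclic subgroups by order — order 1: 1; order 2: 1; order 3: 4; order 6: 4; order 9: 3; order 18: 3.
Total: 16.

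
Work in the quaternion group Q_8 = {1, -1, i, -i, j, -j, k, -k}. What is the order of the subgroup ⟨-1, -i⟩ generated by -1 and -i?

4

|⟨-1⟩| = 2 and |⟨-i⟩| = 4, so |H| is a multiple of lcm(2, 4) = 4 and divides |G| = 8.
Closing under the operation: H = {1, -1, i, -i}, so |H| = 4.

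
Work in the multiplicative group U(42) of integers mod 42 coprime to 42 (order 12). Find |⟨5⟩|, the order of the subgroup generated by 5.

Compute successive powers of 5 mod 42: 5, 25, 41, 37, 17, 1; 5^6 ≡ 1 (mod 42).
So |⟨5⟩| = 6.

6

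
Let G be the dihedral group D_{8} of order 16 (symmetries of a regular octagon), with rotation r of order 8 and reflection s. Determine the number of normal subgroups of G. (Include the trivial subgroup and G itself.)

7

G has 19 subgroups. Checking conjugation-invariance by order — order 1: 1/1 normal; order 2: 1/9 normal; order 4: 1/5 normal; order 8: 3/3 normal; order 16: 1/1 normal.
Total normal subgroups: 7.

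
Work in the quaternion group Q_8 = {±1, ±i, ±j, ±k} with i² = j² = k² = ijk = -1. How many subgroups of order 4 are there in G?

|G| = 8 and 4 | 8, so subgroups of order 4 are possible by Lagrange.
The subgroups of order 4 are: {1, -1, i, -i}; {1, -1, j, -j}; {1, -1, k, -k}.
So G has 3 subgroups of order 4.

3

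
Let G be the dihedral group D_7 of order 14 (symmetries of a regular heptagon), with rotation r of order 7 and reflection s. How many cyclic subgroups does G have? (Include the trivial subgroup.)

Group the elements of G by the cyclic subgroup they generate; each cyclic subgroup of order d accounts for φ(d) elements.
Cyclic subgroups by order — order 1: 1; order 2: 7; order 7: 1.
Total: 9.

9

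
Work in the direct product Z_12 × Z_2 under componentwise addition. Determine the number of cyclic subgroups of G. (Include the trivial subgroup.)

12

Group the elements of G by the cyclic subgroup they generate; each cyclic subgroup of order d accounts for φ(d) elements.
Cyclic subgroups by order — order 1: 1; order 2: 3; order 3: 1; order 4: 2; order 6: 3; order 12: 2.
Total: 12.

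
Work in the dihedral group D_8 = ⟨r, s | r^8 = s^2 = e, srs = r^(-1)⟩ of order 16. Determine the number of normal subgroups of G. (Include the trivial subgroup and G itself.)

7

G has 19 subgroups. Checking conjugation-invariance by order — order 1: 1/1 normal; order 2: 1/9 normal; order 4: 1/5 normal; order 8: 3/3 normal; order 16: 1/1 normal.
Total normal subgroups: 7.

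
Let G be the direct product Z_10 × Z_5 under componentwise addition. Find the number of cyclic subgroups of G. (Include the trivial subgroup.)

14

A cyclic subgroup of order d is generated by each of its φ(d) elements of order d, so the cyclic subgroups of order d number (#elements of order d)/φ(d).
Cyclic subgroups by order — order 1: 1; order 2: 1; order 5: 6; order 10: 6.
Total: 14.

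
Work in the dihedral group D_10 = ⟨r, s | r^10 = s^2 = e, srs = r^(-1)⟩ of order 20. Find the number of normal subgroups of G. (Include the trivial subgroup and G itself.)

G has 22 subgroups. Checking conjugation-invariance by order — order 1: 1/1 normal; order 2: 1/11 normal; order 4: 0/5 normal; order 5: 1/1 normal; order 10: 3/3 normal; order 20: 1/1 normal.
Total normal subgroups: 7.

7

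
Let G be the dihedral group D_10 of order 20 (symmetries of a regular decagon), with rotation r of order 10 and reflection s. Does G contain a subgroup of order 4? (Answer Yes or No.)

Yes

4 | 20. A subgroup of order 4 is {e, r^5, r^2s, r^7s}.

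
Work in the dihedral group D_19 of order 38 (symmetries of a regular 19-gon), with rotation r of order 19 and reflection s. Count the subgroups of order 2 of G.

19

|G| = 38 and 2 | 38, so subgroups of order 2 are possible by Lagrange.
The subgroups of order 2 are: {e, r^10s}; {e, r^11s}; {e, r^12s}; {e, r^13s}; … (19 in all).
So G has 19 subgroups of order 2.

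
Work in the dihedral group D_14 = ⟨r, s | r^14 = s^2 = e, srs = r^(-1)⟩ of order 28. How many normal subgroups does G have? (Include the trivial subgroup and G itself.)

7

G has 28 subgroups. Checking conjugation-invariance by order — order 1: 1/1 normal; order 2: 1/15 normal; order 4: 0/7 normal; order 7: 1/1 normal; order 14: 3/3 normal; order 28: 1/1 normal.
Total normal subgroups: 7.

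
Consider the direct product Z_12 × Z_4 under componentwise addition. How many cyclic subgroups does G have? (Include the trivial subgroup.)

A cyclic subgroup of order d is generated by each of its φ(d) elements of order d, so the cyclic subgroups of order d number (#elements of order d)/φ(d).
Cyclic subgroups by order — order 1: 1; order 2: 3; order 3: 1; order 4: 6; order 6: 3; order 12: 6.
Total: 20.

20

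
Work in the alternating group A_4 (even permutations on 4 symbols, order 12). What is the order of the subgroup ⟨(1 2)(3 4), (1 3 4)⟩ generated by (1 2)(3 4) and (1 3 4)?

|⟨(1 2)(3 4)⟩| = 2 and |⟨(1 3 4)⟩| = 3, so |H| is a multiple of lcm(2, 3) = 6 and divides |G| = 12.
Closing {(1 2)(3 4), (1 3 4)} under the group operation gives all of G, so |H| = 12.

12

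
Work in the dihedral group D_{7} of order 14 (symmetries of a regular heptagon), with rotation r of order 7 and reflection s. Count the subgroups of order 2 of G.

|G| = 14 and 2 | 14, so subgroups of order 2 are possible by Lagrange.
The subgroups of order 2 are: {e, r^2s}; {e, r^3s}; {e, r^4s}; {e, r^5s}; … (7 in all).
So G has 7 subgroups of order 2.

7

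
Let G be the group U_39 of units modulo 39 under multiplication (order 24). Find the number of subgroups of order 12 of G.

|G| = 24 and 12 | 24, so subgroups of order 12 are possible by Lagrange.
The subgroups of order 12 are: {1, 2, 4, 5, 8, 10, 11, 16, 20, 22, 25, 32}; {1, 4, 10, 14, 16, 17, 22, 23, 25, 29, 35, 38}; {1, 4, 7, 10, 16, 19, 22, 25, 28, 31, 34, 37}.
So G has 3 subgroups of order 12.

3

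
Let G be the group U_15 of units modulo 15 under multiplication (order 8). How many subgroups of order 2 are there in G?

3

|G| = 8 and 2 | 8, so subgroups of order 2 are possible by Lagrange.
The subgroups of order 2 are: {1, 11}; {1, 14}; {1, 4}.
So G has 3 subgroups of order 2.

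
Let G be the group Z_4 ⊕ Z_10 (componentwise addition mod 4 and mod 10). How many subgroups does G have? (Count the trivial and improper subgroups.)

|G| = 40, so by Lagrange every subgroup order divides 40. Divisors: 1, 2, 4, 5, 8, 10, 20, 40.
Subgroups by order — order 1: 1; order 2: 3; order 4: 3; order 5: 1; order 8: 1; order 10: 3; order 20: 3; order 40: 1.
Total: 1 + 3 + 3 + 1 + 1 + 3 + 3 + 1 = 16.

16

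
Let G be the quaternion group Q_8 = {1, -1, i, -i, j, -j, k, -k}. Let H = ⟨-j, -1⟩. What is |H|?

4

|⟨-j⟩| = 4 and |⟨-1⟩| = 2, so |H| is a multiple of lcm(4, 2) = 4 and divides |G| = 8.
Closing under the operation: H = {1, -1, j, -j}, so |H| = 4.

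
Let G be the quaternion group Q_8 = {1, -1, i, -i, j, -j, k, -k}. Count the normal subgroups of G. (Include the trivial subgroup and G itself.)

G has 6 subgroups. Checking conjugation-invariance by order — order 1: 1/1 normal; order 2: 1/1 normal; order 4: 3/3 normal; order 8: 1/1 normal.
Total normal subgroups: 6.

6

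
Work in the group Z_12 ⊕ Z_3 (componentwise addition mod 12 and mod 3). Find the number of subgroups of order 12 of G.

4

|G| = 36 and 12 | 36, so subgroups of order 12 are possible by Lagrange.
The subgroups of order 12 are: {(0,0), (0,1), (0,2), (3,0), (3,1), (3,2), (6,0), (6,1), (6,2), (9,0), (9,1), (9,2)}; {(0,0), (1,0), (2,0), (3,0), (4,0), (5,0), (6,0), (7,0), (8,0), (9,0), (10,0), (11,0)}; {(0,0), (1,1), (2,2), (3,0), (4,1), (5,2), (6,0), (7,1), (8,2), (9,0), (10,1), (11,2)}; {(0,0), (1,2), (2,1), (3,0), (4,2), (5,1), (6,0), (7,2), (8,1), (9,0), (10,2), (11,1)}.
So G has 4 subgroups of order 12.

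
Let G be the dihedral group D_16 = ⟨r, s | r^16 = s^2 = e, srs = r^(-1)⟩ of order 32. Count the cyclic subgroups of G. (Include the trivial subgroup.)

Each element a generates a cyclic subgroup ⟨a⟩; distinct elements may generate the same one (a cyclic group of order d has φ(d) generators).
Cyclic subgroups by order — order 1: 1; order 2: 17; order 4: 1; order 8: 1; order 16: 1.
Total: 21.

21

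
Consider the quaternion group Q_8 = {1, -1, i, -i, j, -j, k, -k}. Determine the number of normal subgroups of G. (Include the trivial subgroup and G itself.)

6

G has 6 subgroups. Checking conjugation-invariance by order — order 1: 1/1 normal; order 2: 1/1 normal; order 4: 3/3 normal; order 8: 1/1 normal.
Total normal subgroups: 6.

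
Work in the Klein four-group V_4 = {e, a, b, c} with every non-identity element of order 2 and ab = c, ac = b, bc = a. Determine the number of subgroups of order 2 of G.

|G| = 4 and 2 | 4, so subgroups of order 2 are possible by Lagrange.
The subgroups of order 2 are: {e, a}; {e, b}; {e, c}.
So G has 3 subgroups of order 2.

3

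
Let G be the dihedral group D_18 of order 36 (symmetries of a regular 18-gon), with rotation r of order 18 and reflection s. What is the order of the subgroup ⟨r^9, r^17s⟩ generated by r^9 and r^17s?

|⟨r^9⟩| = 2 and |⟨r^17s⟩| = 2, so |H| is a multiple of lcm(2, 2) = 2 and divides |G| = 36.
Closing under the operation: H = {e, r^9, r^8s, r^17s}, so |H| = 4.

4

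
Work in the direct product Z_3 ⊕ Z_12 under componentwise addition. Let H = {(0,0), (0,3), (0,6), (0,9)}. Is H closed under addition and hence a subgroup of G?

Yes

|H| = 4 divides |G| = 36, consistent with Lagrange.
H contains the identity, every element's inverse is in H, and H is closed under +: it is a subgroup.
In fact H = ⟨(0,3)⟩.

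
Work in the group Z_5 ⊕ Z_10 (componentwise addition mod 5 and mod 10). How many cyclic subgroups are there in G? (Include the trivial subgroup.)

14

Each element a generates a cyclic subgroup ⟨a⟩; distinct elements may generate the same one (a cyclic group of order d has φ(d) generators).
Cyclic subgroups by order — order 1: 1; order 2: 1; order 5: 6; order 10: 6.
Total: 14.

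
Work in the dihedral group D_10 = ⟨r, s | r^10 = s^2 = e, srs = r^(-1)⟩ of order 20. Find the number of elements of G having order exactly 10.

4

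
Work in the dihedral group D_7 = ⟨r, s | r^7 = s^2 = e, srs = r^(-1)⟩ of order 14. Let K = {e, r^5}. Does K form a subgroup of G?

r^5 ∈ K but its inverse r^2 ∉ K, so K is not a subgroup.

No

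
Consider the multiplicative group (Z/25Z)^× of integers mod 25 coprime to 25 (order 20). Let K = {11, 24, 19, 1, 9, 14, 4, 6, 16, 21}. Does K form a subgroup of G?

Yes

|K| = 10 divides |G| = 20, consistent with Lagrange.
K contains the identity, every element's inverse is in K, and K is closed under ·: it is a subgroup.
In fact K = ⟨4⟩.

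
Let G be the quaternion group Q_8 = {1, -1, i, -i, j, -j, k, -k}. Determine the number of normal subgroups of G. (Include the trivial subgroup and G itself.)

G has 6 subgroups. Checking conjugation-invariance by order — order 1: 1/1 normal; order 2: 1/1 normal; order 4: 3/3 normal; order 8: 1/1 normal.
Total normal subgroups: 6.

6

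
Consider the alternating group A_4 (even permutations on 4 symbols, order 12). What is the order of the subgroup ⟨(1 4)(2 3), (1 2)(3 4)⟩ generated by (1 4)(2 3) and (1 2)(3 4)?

|⟨(1 4)(2 3)⟩| = 2 and |⟨(1 2)(3 4)⟩| = 2, so |H| is a multiple of lcm(2, 2) = 2 and divides |G| = 12.
Closing under the operation: H = {e, (1 2)(3 4), (1 3)(2 4), (1 4)(2 3)}, so |H| = 4.

4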